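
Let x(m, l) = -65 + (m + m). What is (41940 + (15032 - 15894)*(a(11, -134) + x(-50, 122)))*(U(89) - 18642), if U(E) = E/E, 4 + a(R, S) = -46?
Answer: -4236540070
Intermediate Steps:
a(R, S) = -50 (a(R, S) = -4 - 46 = -50)
U(E) = 1
x(m, l) = -65 + 2*m
(41940 + (15032 - 15894)*(a(11, -134) + x(-50, 122)))*(U(89) - 18642) = (41940 + (15032 - 15894)*(-50 + (-65 + 2*(-50))))*(1 - 18642) = (41940 - 862*(-50 + (-65 - 100)))*(-18641) = (41940 - 862*(-50 - 165))*(-18641) = (41940 - 862*(-215))*(-18641) = (41940 + 185330)*(-18641) = 227270*(-18641) = -4236540070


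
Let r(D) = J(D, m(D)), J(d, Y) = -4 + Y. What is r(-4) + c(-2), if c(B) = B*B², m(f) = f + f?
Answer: -20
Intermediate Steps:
m(f) = 2*f
c(B) = B³
r(D) = -4 + 2*D
r(-4) + c(-2) = (-4 + 2*(-4)) + (-2)³ = (-4 - 8) - 8 = -12 - 8 = -20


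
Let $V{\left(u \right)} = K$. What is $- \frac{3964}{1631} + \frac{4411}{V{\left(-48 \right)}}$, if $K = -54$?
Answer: $- \frac{7408397}{88074} \approx -84.116$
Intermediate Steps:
$V{\left(u \right)} = -54$
$- \frac{3964}{1631} + \frac{4411}{V{\left(-48 \right)}} = - \frac{3964}{1631} + \frac{4411}{-54} = \left(-3964\right) \frac{1}{1631} + 4411 \left(- \frac{1}{54}\right) = - \frac{3964}{1631} - \frac{4411}{54} = - \frac{7408397}{88074}$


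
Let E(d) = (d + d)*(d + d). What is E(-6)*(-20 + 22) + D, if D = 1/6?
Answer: 1729/6 ≈ 288.17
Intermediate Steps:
D = 1/6 ≈ 0.16667
E(d) = 4*d**2 (E(d) = (2*d)*(2*d) = 4*d**2)
E(-6)*(-20 + 22) + D = (4*(-6)**2)*(-20 + 22) + 1/6 = (4*36)*2 + 1/6 = 144*2 + 1/6 = 288 + 1/6 = 1729/6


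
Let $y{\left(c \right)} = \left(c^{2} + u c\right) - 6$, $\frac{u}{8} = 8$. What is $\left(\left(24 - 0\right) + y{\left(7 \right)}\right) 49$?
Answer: $25235$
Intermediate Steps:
$u = 64$ ($u = 8 \cdot 8 = 64$)
$y{\left(c \right)} = -6 + c^{2} + 64 c$ ($y{\left(c \right)} = \left(c^{2} + 64 c\right) - 6 = -6 + c^{2} + 64 c$)
$\left(\left(24 - 0\right) + y{\left(7 \right)}\right) 49 = \left(\left(24 - 0\right) + \left(-6 + 7^{2} + 64 \cdot 7\right)\right) 49 = \left(\left(24 + 0\right) + \left(-6 + 49 + 448\right)\right) 49 = \left(24 + 491\right) 49 = 515 \cdot 49 = 25235$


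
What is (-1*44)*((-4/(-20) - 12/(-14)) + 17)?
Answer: -27808/35 ≈ -794.51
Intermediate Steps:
(-1*44)*((-4/(-20) - 12/(-14)) + 17) = -44*((-4*(-1/20) - 12*(-1/14)) + 17) = -44*((⅕ + 6/7) + 17) = -44*(37/35 + 17) = -44*632/35 = -27808/35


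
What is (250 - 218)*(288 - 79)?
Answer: 6688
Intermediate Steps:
(250 - 218)*(288 - 79) = 32*209 = 6688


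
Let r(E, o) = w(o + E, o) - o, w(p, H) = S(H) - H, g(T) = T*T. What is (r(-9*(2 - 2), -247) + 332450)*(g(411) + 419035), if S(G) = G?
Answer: 195611197332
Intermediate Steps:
g(T) = T**2
w(p, H) = 0 (w(p, H) = H - H = 0)
r(E, o) = -o (r(E, o) = 0 - o = -o)
(r(-9*(2 - 2), -247) + 332450)*(g(411) + 419035) = (-1*(-247) + 332450)*(411**2 + 419035) = (247 + 332450)*(168921 + 419035) = 332697*587956 = 195611197332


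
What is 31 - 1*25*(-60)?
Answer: 1531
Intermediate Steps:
31 - 1*25*(-60) = 31 - 25*(-60) = 31 + 1500 = 1531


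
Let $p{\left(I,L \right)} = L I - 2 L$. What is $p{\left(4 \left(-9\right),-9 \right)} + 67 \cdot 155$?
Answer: $10727$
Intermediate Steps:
$p{\left(I,L \right)} = - 2 L + I L$ ($p{\left(I,L \right)} = I L - 2 L = - 2 L + I L$)
$p{\left(4 \left(-9\right),-9 \right)} + 67 \cdot 155 = - 9 \left(-2 + 4 \left(-9\right)\right) + 67 \cdot 155 = - 9 \left(-2 - 36\right) + 10385 = \left(-9\right) \left(-38\right) + 10385 = 342 + 10385 = 10727$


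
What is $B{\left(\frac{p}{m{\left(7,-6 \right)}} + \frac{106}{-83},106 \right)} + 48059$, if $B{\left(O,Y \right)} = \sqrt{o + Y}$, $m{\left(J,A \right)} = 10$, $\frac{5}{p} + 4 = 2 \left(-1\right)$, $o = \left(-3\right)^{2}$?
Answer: $48059 + \sqrt{115} \approx 48070.0$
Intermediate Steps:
$o = 9$
$p = - \frac{5}{6}$ ($p = \frac{5}{-4 + 2 \left(-1\right)} = \frac{5}{-4 - 2} = \frac{5}{-6} = 5 \left(- \frac{1}{6}\right) = - \frac{5}{6} \approx -0.83333$)
$B{\left(O,Y \right)} = \sqrt{9 + Y}$
$B{\left(\frac{p}{m{\left(7,-6 \right)}} + \frac{106}{-83},106 \right)} + 48059 = \sqrt{9 + 106} + 48059 = \sqrt{115} + 48059 = 48059 + \sqrt{115}$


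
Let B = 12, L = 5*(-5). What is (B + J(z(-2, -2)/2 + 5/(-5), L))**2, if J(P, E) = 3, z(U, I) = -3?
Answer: 225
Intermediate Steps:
L = -25
(B + J(z(-2, -2)/2 + 5/(-5), L))**2 = (12 + 3)**2 = 15**2 = 225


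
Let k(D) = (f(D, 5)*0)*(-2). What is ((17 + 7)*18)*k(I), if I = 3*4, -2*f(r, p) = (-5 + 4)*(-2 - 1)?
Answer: 0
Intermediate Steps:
f(r, p) = -3/2 (f(r, p) = -(-5 + 4)*(-2 - 1)/2 = -(-1)*(-3)/2 = -½*3 = -3/2)
I = 12
k(D) = 0 (k(D) = -3/2*0*(-2) = 0*(-2) = 0)
((17 + 7)*18)*k(I) = ((17 + 7)*18)*0 = (24*18)*0 = 432*0 = 0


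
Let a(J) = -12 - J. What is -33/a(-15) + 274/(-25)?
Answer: -549/25 ≈ -21.960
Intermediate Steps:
-33/a(-15) + 274/(-25) = -33/(-12 - 1*(-15)) + 274/(-25) = -33/(-12 + 15) + 274*(-1/25) = -33/3 - 274/25 = -33*⅓ - 274/25 = -11 - 274/25 = -549/25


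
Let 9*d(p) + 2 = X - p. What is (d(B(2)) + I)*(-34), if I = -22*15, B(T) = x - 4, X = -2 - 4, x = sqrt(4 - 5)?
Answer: 101116/9 + 34*I/9 ≈ 11235.0 + 3.7778*I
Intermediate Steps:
x = I (x = sqrt(-1) = I ≈ 1.0*I)
X = -6
B(T) = -4 + I (B(T) = I - 4 = -4 + I)
d(p) = -8/9 - p/9 (d(p) = -2/9 + (-6 - p)/9 = -2/9 + (-2/3 - p/9) = -8/9 - p/9)
I = -330
(d(B(2)) + I)*(-34) = ((-8/9 - (-4 + I)/9) - 330)*(-34) = ((-8/9 + (4/9 - I/9)) - 330)*(-34) = ((-4/9 - I/9) - 330)*(-34) = (-2974/9 - I/9)*(-34) = 101116/9 + 34*I/9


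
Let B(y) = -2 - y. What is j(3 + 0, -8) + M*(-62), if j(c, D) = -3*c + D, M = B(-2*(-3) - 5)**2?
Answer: -575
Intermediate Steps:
M = 9 (M = (-2 - (-2*(-3) - 5))**2 = (-2 - (6 - 5))**2 = (-2 - 1*1)**2 = (-2 - 1)**2 = (-3)**2 = 9)
j(c, D) = D - 3*c
j(3 + 0, -8) + M*(-62) = (-8 - 3*(3 + 0)) + 9*(-62) = (-8 - 3*3) - 558 = (-8 - 9) - 558 = -17 - 558 = -575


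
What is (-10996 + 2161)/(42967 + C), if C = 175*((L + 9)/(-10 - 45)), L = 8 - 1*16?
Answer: -32395/157534 ≈ -0.20564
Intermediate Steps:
L = -8 (L = 8 - 16 = -8)
C = -35/11 (C = 175*((-8 + 9)/(-10 - 45)) = 175*(1/(-55)) = 175*(1*(-1/55)) = 175*(-1/55) = -35/11 ≈ -3.1818)
(-10996 + 2161)/(42967 + C) = (-10996 + 2161)/(42967 - 35/11) = -8835/472602/11 = -8835*11/472602 = -32395/157534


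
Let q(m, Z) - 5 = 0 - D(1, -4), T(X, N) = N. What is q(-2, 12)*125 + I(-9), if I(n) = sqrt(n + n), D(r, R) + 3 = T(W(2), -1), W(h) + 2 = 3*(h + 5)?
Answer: 1125 + 3*I*sqrt(2) ≈ 1125.0 + 4.2426*I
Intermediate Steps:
W(h) = 13 + 3*h (W(h) = -2 + 3*(h + 5) = -2 + 3*(5 + h) = -2 + (15 + 3*h) = 13 + 3*h)
D(r, R) = -4 (D(r, R) = -3 - 1 = -4)
I(n) = sqrt(2)*sqrt(n) (I(n) = sqrt(2*n) = sqrt(2)*sqrt(n))
q(m, Z) = 9 (q(m, Z) = 5 + (0 - 1*(-4)) = 5 + (0 + 4) = 5 + 4 = 9)
q(-2, 12)*125 + I(-9) = 9*125 + sqrt(2)*sqrt(-9) = 1125 + sqrt(2)*(3*I) = 1125 + 3*I*sqrt(2)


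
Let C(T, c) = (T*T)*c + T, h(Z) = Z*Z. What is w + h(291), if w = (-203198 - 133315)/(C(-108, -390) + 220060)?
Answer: 366585062961/4329008 ≈ 84681.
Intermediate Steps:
h(Z) = Z²
C(T, c) = T + c*T² (C(T, c) = T²*c + T = c*T² + T = T + c*T²)
w = 336513/4329008 (w = (-203198 - 133315)/(-108*(1 - 108*(-390)) + 220060) = -336513/(-108*(1 + 42120) + 220060) = -336513/(-108*42121 + 220060) = -336513/(-4549068 + 220060) = -336513/(-4329008) = -336513*(-1/4329008) = 336513/4329008 ≈ 0.077734)
w + h(291) = 336513/4329008 + 291² = 336513/4329008 + 84681 = 366585062961/4329008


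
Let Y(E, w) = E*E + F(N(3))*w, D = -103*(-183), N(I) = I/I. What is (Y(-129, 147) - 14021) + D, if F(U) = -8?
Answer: 20293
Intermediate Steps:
N(I) = 1
D = 18849
Y(E, w) = E² - 8*w (Y(E, w) = E*E - 8*w = E² - 8*w)
(Y(-129, 147) - 14021) + D = (((-129)² - 8*147) - 14021) + 18849 = ((16641 - 1176) - 14021) + 18849 = (15465 - 14021) + 18849 = 1444 + 18849 = 20293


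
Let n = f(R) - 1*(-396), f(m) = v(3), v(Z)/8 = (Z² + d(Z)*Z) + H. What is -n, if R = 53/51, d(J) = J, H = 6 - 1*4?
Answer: -556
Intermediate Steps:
H = 2 (H = 6 - 4 = 2)
v(Z) = 16 + 16*Z² (v(Z) = 8*((Z² + Z*Z) + 2) = 8*((Z² + Z²) + 2) = 8*(2*Z² + 2) = 8*(2 + 2*Z²) = 16 + 16*Z²)
R = 53/51 (R = 53*(1/51) = 53/51 ≈ 1.0392)
f(m) = 160 (f(m) = 16 + 16*3² = 16 + 16*9 = 16 + 144 = 160)
n = 556 (n = 160 - 1*(-396) = 160 + 396 = 556)
-n = -1*556 = -556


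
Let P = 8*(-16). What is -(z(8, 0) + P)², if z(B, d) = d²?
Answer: -16384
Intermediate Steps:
P = -128
-(z(8, 0) + P)² = -(0² - 128)² = -(0 - 128)² = -1*(-128)² = -1*16384 = -16384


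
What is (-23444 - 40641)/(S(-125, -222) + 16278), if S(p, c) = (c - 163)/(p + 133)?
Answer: -512680/129839 ≈ -3.9486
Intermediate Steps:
S(p, c) = (-163 + c)/(133 + p)
(-23444 - 40641)/(S(-125, -222) + 16278) = (-23444 - 40641)/((-163 - 222)/(133 - 125) + 16278) = -64085/(-385/8 + 16278) = -64085/129839/8 = -64085*8/129839 = -512680/129839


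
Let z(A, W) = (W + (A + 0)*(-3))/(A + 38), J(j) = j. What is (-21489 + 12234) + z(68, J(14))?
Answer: -490610/53 ≈ -9256.8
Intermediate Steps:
z(A, W) = (W - 3*A)/(38 + A) (z(A, W) = (W + A*(-3))/(38 + A) = (W - 3*A)/(38 + A))
(-21489 + 12234) + z(68, J(14)) = (-21489 + 12234) + (14 - 3*68)/(38 + 68) = -9255 + (14 - 204)/106 = -9255 + (1/106)*(-190) = -9255 - 95/53 = -490610/53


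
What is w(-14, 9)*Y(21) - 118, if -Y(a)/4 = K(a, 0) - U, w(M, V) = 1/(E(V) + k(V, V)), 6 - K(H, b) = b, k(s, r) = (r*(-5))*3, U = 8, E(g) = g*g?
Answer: -3190/27 ≈ -118.15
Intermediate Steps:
E(g) = g**2
k(s, r) = -15*r (k(s, r) = -5*r*3 = -15*r)
K(H, b) = 6 - b
w(M, V) = 1/(V**2 - 15*V)
Y(a) = 8 (Y(a) = -4*((6 - 1*0) - 1*8) = -4*((6 + 0) - 8) = -4*(6 - 8) = -4*(-2) = 8)
w(-14, 9)*Y(21) - 118 = (1/(9*(-15 + 9)))*8 - 118 = ((1/9)/(-6))*8 - 118 = ((1/9)*(-1/6))*8 - 118 = -1/54*8 - 118 = -4/27 - 118 = -3190/27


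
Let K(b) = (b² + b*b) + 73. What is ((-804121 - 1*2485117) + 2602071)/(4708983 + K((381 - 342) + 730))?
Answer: -687167/5891778 ≈ -0.11663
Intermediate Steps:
K(b) = 73 + 2*b² (K(b) = (b² + b²) + 73 = 2*b² + 73 = 73 + 2*b²)
((-804121 - 1*2485117) + 2602071)/(4708983 + K((381 - 342) + 730)) = ((-804121 - 1*2485117) + 2602071)/(4708983 + (73 + 2*((381 - 342) + 730)²)) = ((-804121 - 2485117) + 2602071)/(4708983 + (73 + 2*(39 + 730)²)) = (-3289238 + 2602071)/(4708983 + (73 + 2*769²)) = -687167/(4708983 + (73 + 2*591361)) = -687167/(4708983 + (73 + 1182722)) = -687167/(4708983 + 1182795) = -687167/5891778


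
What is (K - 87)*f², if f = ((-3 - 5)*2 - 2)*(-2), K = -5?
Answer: -119232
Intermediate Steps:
f = 36 (f = (-8*2 - 2)*(-2) = (-16 - 2)*(-2) = -18*(-2) = 36)
(K - 87)*f² = (-5 - 87)*36² = -92*1296 = -119232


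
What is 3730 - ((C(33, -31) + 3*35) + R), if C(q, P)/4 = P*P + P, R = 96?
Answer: -191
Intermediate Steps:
C(q, P) = 4*P + 4*P² (C(q, P) = 4*(P*P + P) = 4*(P² + P) = 4*(P + P²) = 4*P + 4*P²)
3730 - ((C(33, -31) + 3*35) + R) = 3730 - ((4*(-31)*(1 - 31) + 3*35) + 96) = 3730 - ((4*(-31)*(-30) + 105) + 96) = 3730 - ((3720 + 105) + 96) = 3730 - (3825 + 96) = 3730 - 1*3921 = 3730 - 3921 = -191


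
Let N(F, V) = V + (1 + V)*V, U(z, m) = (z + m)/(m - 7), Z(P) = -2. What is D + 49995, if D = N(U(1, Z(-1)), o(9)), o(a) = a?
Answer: 50094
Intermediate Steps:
U(z, m) = (m + z)/(-7 + m)
N(F, V) = V + V*(1 + V)
D = 99 (D = 9*(2 + 9) = 9*11 = 99)
D + 49995 = 99 + 49995 = 50094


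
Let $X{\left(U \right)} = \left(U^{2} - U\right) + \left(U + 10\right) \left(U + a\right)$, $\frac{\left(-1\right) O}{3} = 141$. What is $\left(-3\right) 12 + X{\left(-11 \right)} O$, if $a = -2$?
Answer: $-61371$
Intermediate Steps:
$O = -423$ ($O = \left(-3\right) 141 = -423$)
$X{\left(U \right)} = U^{2} - U + \left(-2 + U\right) \left(10 + U\right)$ ($X{\left(U \right)} = \left(U^{2} - U\right) + \left(U + 10\right) \left(U - 2\right) = \left(U^{2} - U\right) + \left(10 + U\right) \left(-2 + U\right) = \left(U^{2} - U\right) + \left(-2 + U\right) \left(10 + U\right) = U^{2} - U + \left(-2 + U\right) \left(10 + U\right)$)
$\left(-3\right) 12 + X{\left(-11 \right)} O = \left(-3\right) 12 + \left(-20 + 2 \left(-11\right)^{2} + 7 \left(-11\right)\right) \left(-423\right) = -36 + \left(-20 + 2 \cdot 121 - 77\right) \left(-423\right) = -36 + \left(-20 + 242 - 77\right) \left(-423\right) = -36 + 145 \left(-423\right) = -36 - 61335 = -61371$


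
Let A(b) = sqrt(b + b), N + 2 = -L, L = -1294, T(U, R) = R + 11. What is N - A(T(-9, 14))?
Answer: 1292 - 5*sqrt(2) ≈ 1284.9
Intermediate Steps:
T(U, R) = 11 + R
N = 1292 (N = -2 - 1*(-1294) = -2 + 1294 = 1292)
A(b) = sqrt(2)*sqrt(b) (A(b) = sqrt(2*b) = sqrt(2)*sqrt(b))
N - A(T(-9, 14)) = 1292 - sqrt(2)*sqrt(11 + 14) = 1292 - sqrt(2)*sqrt(25) = 1292 - sqrt(2)*5 = 1292 - 5*sqrt(2)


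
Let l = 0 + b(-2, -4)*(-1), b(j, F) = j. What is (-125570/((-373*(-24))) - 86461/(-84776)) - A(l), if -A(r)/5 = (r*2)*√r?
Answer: -1233915431/94864344 + 20*√2 ≈ 15.277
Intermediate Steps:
l = 2 (l = 0 - 2*(-1) = 0 + 2 = 2)
A(r) = -10*r^(3/2) (A(r) = -5*r*2*√r = -5*2*r*√r = -10*r^(3/2))
(-125570/((-373*(-24))) - 86461/(-84776)) - A(l) = (-125570/((-373*(-24))) - 86461/(-84776)) - (-10)*2^(3/2) = (-125570/8952 - 86461*(-1/84776)) - (-10)*2*√2 = (-125570*1/8952 + 86461/84776) - (-20)*√2 = (-62785/4476 + 86461/84776) + 20*√2 = -1233915431/94864344 + 20*√2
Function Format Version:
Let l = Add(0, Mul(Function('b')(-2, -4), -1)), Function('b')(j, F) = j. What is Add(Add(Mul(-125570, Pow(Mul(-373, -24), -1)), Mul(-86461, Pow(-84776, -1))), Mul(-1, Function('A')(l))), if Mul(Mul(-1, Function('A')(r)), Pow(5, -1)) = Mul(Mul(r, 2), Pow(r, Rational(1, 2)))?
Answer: Add(Rational(-1233915431, 94864344), Mul(20, Pow(2, Rational(1, 2)))) ≈ 15.277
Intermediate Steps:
l = 2 (l = Add(0, Mul(-2, -1)) = Add(0, 2) = 2)
Function('A')(r) = Mul(-10, Pow(r, Rational(3, 2))) (Function('A')(r) = Mul(-5, Mul(Mul(r, 2), Pow(r, Rational(1, 2)))) = Mul(-5, Mul(Mul(2, r), Pow(r, Rational(1, 2)))) = Mul(-5, Mul(2, Pow(r, Rational(3, 2)))) = Mul(-10, Pow(r, Rational(3, 2))))
Add(Add(Mul(-125570, Pow(Mul(-373, -24), -1)), Mul(-86461, Pow(-84776, -1))), Mul(-1, Function('A')(l))) = Add(Add(Mul(-125570, Pow(Mul(-373, -24), -1)), Mul(-86461, Pow(-84776, -1))), Mul(-1, Mul(-10, Pow(2, Rational(3, 2))))) = Add(Add(Mul(-125570, Pow(8952, -1)), Mul(-86461, Rational(-1, 84776))), Mul(-1, Mul(-10, Mul(2, Pow(2, Rational(1, 2)))))) = Add(Add(Mul(-125570, Rational(1, 8952)), Rational(86461, 84776)), Mul(-1, Mul(-20, Pow(2, Rational(1, 2))))) = Add(Add(Rational(-62785, 4476), Rational(86461, 84776)), Mul(20, Pow(2, Rational(1, 2)))) = Add(Rational(-1233915431, 94864344), Mul(20, Pow(2, Rational(1, 2))))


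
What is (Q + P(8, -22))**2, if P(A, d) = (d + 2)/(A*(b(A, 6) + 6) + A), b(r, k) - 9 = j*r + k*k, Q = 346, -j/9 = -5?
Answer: 81281439801/678976 ≈ 1.1971e+5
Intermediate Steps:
j = 45 (j = -9*(-5) = 45)
b(r, k) = 9 + k**2 + 45*r (b(r, k) = 9 + (45*r + k*k) = 9 + (45*r + k**2) = 9 + (k**2 + 45*r) = 9 + k**2 + 45*r)
P(A, d) = (2 + d)/(A + A*(51 + 45*A)) (P(A, d) = (d + 2)/(A*((9 + 6**2 + 45*A) + 6) + A) = (2 + d)/(A*((9 + 36 + 45*A) + 6) + A) = (2 + d)/(A*((45 + 45*A) + 6) + A) = (2 + d)/(A*(51 + 45*A) + A) = (2 + d)/(A + A*(51 + 45*A)))
(Q + P(8, -22))**2 = (346 + (2 - 22)/(8*(52 + 45*8)))**2 = (346 + (1/8)*(-20)/(52 + 360))**2 = (346 + (1/8)*(-20)/412)**2 = (346 + (1/8)*(1/412)*(-20))**2 = (346 - 5/824)**2 = (285099/824)**2 = 81281439801/678976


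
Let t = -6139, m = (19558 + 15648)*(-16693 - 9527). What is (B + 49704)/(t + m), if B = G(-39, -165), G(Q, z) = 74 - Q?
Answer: -49817/923107459 ≈ -5.3967e-5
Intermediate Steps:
m = -923101320 (m = 35206*(-26220) = -923101320)
B = 113 (B = 74 - 1*(-39) = 74 + 39 = 113)
(B + 49704)/(t + m) = (113 + 49704)/(-6139 - 923101320) = 49817/(-923107459) = 49817*(-1/923107459) = -49817/923107459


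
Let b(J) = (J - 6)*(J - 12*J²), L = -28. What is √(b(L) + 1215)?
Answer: √322039 ≈ 567.48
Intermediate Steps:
b(J) = (-6 + J)*(J - 12*J²)
√(b(L) + 1215) = √(-28*(-6 - 12*(-28)² + 73*(-28)) + 1215) = √(-28*(-6 - 12*784 - 2044) + 1215) = √(-28*(-6 - 9408 - 2044) + 1215) = √(-28*(-11458) + 1215) = √(320824 + 1215) = √322039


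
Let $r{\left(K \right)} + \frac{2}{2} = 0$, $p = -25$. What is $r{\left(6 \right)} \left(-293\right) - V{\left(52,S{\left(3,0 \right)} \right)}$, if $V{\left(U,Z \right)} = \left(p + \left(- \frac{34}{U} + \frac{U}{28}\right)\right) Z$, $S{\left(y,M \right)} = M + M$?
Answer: $293$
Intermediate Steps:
$r{\left(K \right)} = -1$ ($r{\left(K \right)} = -1 + 0 = -1$)
$S{\left(y,M \right)} = 2 M$
$V{\left(U,Z \right)} = Z \left(-25 - \frac{34}{U} + \frac{U}{28}\right)$ ($V{\left(U,Z \right)} = \left(-25 + \left(- \frac{34}{U} + \frac{U}{28}\right)\right) Z = \left(-25 - \frac{34}{U} + \frac{U}{28}\right) Z = Z \left(-25 - \frac{34}{U} + \frac{U}{28}\right)$)
$r{\left(6 \right)} \left(-293\right) - V{\left(52,S{\left(3,0 \right)} \right)} = \left(-1\right) \left(-293\right) - \frac{2 \cdot 0 \left(-952 + 52 \left(-700 + 52\right)\right)}{28 \cdot 52} = 293 - \frac{1}{28} \cdot 0 \cdot \frac{1}{52} \left(-952 + 52 \left(-648\right)\right) = 293 - \frac{1}{28} \cdot 0 \cdot \frac{1}{52} \left(-952 - 33696\right) = 293 - \frac{1}{28} \cdot 0 \cdot \frac{1}{52} \left(-34648\right) = 293 - 0 = 293 + 0 = 293$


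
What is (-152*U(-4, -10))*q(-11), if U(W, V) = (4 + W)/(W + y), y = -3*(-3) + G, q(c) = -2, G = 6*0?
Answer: 0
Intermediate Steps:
G = 0
y = 9 (y = -3*(-3) + 0 = 9 + 0 = 9)
U(W, V) = (4 + W)/(9 + W) (U(W, V) = (4 + W)/(W + 9) = (4 + W)/(9 + W))
(-152*U(-4, -10))*q(-11) = -152*(4 - 4)/(9 - 4)*(-2) = -152*0/5*(-2) = -152*0*(-2) = 0*(-2) = 0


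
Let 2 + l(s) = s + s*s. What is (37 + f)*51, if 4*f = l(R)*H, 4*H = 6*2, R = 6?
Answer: 3417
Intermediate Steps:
l(s) = -2 + s + s**2 (l(s) = -2 + (s + s*s) = -2 + (s + s**2) = -2 + s + s**2)
H = 3 (H = (6*2)/4 = (1/4)*12 = 3)
f = 30 (f = ((-2 + 6 + 6**2)*3)/4 = ((-2 + 6 + 36)*3)/4 = (40*3)/4 = (1/4)*120 = 30)
(37 + f)*51 = (37 + 30)*51 = 67*51 = 3417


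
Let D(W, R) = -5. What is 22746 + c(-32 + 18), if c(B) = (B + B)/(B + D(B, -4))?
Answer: 432202/19 ≈ 22747.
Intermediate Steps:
c(B) = 2*B/(-5 + B) (c(B) = (B + B)/(B - 5) = (2*B)/(-5 + B) = 2*B/(-5 + B))
22746 + c(-32 + 18) = 22746 + 2*(-32 + 18)/(-5 + (-32 + 18)) = 22746 + 2*(-14)/(-5 - 14) = 22746 + 2*(-14)/(-19) = 22746 + 2*(-14)*(-1/19) = 22746 + 28/19 = 432202/19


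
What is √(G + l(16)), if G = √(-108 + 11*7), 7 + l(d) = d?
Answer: √(9 + I*√31) ≈ 3.1291 + 0.88966*I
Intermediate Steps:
l(d) = -7 + d
G = I*√31 (G = √(-108 + 77) = √(-31) = I*√31 ≈ 5.5678*I)
√(G + l(16)) = √(I*√31 + (-7 + 16)) = √(I*√31 + 9) = √(9 + I*√31)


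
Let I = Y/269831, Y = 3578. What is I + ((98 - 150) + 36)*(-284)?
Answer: 1226115642/269831 ≈ 4544.0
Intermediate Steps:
I = 3578/269831 ≈ 0.013260
I + ((98 - 150) + 36)*(-284) = 3578/269831 + ((98 - 150) + 36)*(-284) = 3578/269831 + (-52 + 36)*(-284) = 3578/269831 - 16*(-284) = 3578/269831 + 4544 = 1226115642/269831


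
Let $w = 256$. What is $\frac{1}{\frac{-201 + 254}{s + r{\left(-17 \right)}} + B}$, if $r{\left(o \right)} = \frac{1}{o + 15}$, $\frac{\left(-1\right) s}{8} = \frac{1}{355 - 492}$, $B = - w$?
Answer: $- \frac{121}{45498} \approx -0.0026595$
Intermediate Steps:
$B = -256$ ($B = \left(-1\right) 256 = -256$)
$s = \frac{8}{137}$ ($s = - \frac{8}{355 - 492} = - \frac{8}{-137} = \left(-8\right) \left(- \frac{1}{137}\right) = \frac{8}{137} \approx 0.058394$)
$r{\left(o \right)} = \frac{1}{15 + o}$
$\frac{1}{\frac{-201 + 254}{s + r{\left(-17 \right)}} + B} = \frac{1}{\frac{-201 + 254}{\frac{8}{137} + \frac{1}{15 - 17}} - 256} = \frac{1}{\frac{53}{\frac{8}{137} + \frac{1}{-2}} - 256} = \frac{1}{\frac{53}{\frac{8}{137} - \frac{1}{2}} - 256} = \frac{1}{\frac{53}{- \frac{121}{274}} - 256} = \frac{1}{53 \left(- \frac{274}{121}\right) - 256} = \frac{1}{- \frac{14522}{121} - 256} = \frac{1}{- \frac{45498}{121}} = - \frac{121}{45498}$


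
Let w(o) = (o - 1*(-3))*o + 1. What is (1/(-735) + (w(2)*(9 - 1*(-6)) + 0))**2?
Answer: 14707383076/540225 ≈ 27225.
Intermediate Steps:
w(o) = 1 + o*(3 + o) (w(o) = (o + 3)*o + 1 = (3 + o)*o + 1 = o*(3 + o) + 1 = 1 + o*(3 + o))
(1/(-735) + (w(2)*(9 - 1*(-6)) + 0))**2 = (1/(-735) + ((1 + 2**2 + 3*2)*(9 - 1*(-6)) + 0))**2 = (-1/735 + ((1 + 4 + 6)*(9 + 6) + 0))**2 = (-1/735 + (11*15 + 0))**2 = (-1/735 + (165 + 0))**2 = (-1/735 + 165)**2 = (121274/735)**2 = 14707383076/540225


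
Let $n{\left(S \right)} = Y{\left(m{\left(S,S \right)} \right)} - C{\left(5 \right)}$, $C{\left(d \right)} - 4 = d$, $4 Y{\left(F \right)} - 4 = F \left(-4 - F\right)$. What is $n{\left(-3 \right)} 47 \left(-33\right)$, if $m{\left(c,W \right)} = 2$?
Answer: $17061$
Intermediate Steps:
$Y{\left(F \right)} = 1 + \frac{F \left(-4 - F\right)}{4}$
$C{\left(d \right)} = 4 + d$
$n{\left(S \right)} = -11$ ($n{\left(S \right)} = \left(1 - 2 - \frac{2^{2}}{4}\right) - \left(4 + 5\right) = \left(1 - 2 - 1\right) - 9 = -2 - 9 = -11$)
$n{\left(-3 \right)} 47 \left(-33\right) = \left(-11\right) 47 \left(-33\right) = \left(-517\right) \left(-33\right) = 17061$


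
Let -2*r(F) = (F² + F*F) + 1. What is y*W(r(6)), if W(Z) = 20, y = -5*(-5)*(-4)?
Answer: -2000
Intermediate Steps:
y = -100 (y = 25*(-4) = -100)
r(F) = -½ - F² (r(F) = -((F² + F*F) + 1)/2 = -((F² + F²) + 1)/2 = -(2*F² + 1)/2 = -(1 + 2*F²)/2 = -½ - F²)
y*W(r(6)) = -100*20 = -2000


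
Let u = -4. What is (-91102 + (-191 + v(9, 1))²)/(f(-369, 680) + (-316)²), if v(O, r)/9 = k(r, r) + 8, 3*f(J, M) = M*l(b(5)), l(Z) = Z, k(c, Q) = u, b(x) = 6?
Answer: -67077/101216 ≈ -0.66271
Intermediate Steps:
k(c, Q) = -4
f(J, M) = 2*M (f(J, M) = (M*6)/3 = (6*M)/3 = 2*M)
v(O, r) = 36 (v(O, r) = 9*(-4 + 8) = 9*4 = 36)
(-91102 + (-191 + v(9, 1))²)/(f(-369, 680) + (-316)²) = (-91102 + (-191 + 36)²)/(2*680 + (-316)²) = (-91102 + (-155)²)/(1360 + 99856) = (-91102 + 24025)/101216 = -67077*1/101216 = -67077/101216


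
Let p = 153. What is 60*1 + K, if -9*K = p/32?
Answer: 1903/32 ≈ 59.469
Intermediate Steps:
K = -17/32 ≈ -0.53125
60*1 + K = 60*1 - 17/32 = 60 - 17/32 = 1903/32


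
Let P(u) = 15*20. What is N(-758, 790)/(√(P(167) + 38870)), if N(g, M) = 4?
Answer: 2*√39170/19585 ≈ 0.020211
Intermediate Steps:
P(u) = 300
N(-758, 790)/(√(P(167) + 38870)) = 4/(√(300 + 38870)) = 4/(√39170) = 4*(√39170/39170) = 2*√39170/19585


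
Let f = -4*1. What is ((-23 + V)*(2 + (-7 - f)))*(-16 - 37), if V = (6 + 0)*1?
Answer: -901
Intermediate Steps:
f = -4
V = 6 (V = 6*1 = 6)
((-23 + V)*(2 + (-7 - f)))*(-16 - 37) = ((-23 + 6)*(2 + (-7 - 1*(-4))))*(-16 - 37) = -17*(2 + (-7 + 4))*(-53) = -17*(2 - 3)*(-53) = -17*(-1)*(-53) = 17*(-53) = -901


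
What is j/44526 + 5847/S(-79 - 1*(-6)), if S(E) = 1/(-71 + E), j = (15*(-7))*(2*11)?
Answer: -6248244913/7421 ≈ -8.4197e+5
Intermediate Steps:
j = -2310 (j = -105*22 = -2310)
j/44526 + 5847/S(-79 - 1*(-6)) = -2310/44526 + 5847/(1/(-71 + (-79 - 1*(-6)))) = -2310*1/44526 + 5847/(1/(-71 + (-79 + 6))) = -385/7421 + 5847/(1/(-71 - 73)) = -385/7421 + 5847/(1/(-144)) = -385/7421 + 5847/(-1/144) = -385/7421 + 5847*(-144) = -385/7421 - 841968 = -6248244913/7421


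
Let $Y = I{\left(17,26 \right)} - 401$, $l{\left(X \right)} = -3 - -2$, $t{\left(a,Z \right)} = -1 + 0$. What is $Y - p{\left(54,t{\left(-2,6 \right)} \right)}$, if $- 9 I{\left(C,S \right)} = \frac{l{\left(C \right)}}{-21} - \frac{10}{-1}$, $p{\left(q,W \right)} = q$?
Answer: $- \frac{86206}{189} \approx -456.12$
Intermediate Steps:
$t{\left(a,Z \right)} = -1$
$l{\left(X \right)} = -1$ ($l{\left(X \right)} = -3 + 2 = -1$)
$I{\left(C,S \right)} = - \frac{211}{189}$ ($I{\left(C,S \right)} = - \frac{- \frac{1}{-21} - \frac{10}{-1}}{9} = - \frac{\left(-1\right) \left(- \frac{1}{21}\right) - -10}{9} = - \frac{\frac{1}{21} + 10}{9} = \left(- \frac{1}{9}\right) \frac{211}{21} = - \frac{211}{189}$)
$Y = - \frac{76000}{189}$ ($Y = - \frac{211}{189} - 401 = - \frac{76000}{189} \approx -402.12$)
$Y - p{\left(54,t{\left(-2,6 \right)} \right)} = - \frac{76000}{189} - 54 = - \frac{86206}{189}$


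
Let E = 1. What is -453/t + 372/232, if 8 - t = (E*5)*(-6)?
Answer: -5685/551 ≈ -10.318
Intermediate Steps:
t = 38 (t = 8 - 1*5*(-6) = 8 - 5*(-6) = 8 - 1*(-30) = 8 + 30 = 38)
-453/t + 372/232 = -453/38 + 372/232 = -453*1/38 + 372*(1/232) = -453/38 + 93/58 = -5685/551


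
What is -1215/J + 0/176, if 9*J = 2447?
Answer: -10935/2447 ≈ -4.4687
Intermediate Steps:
J = 2447/9 (J = (⅑)*2447 = 2447/9 ≈ 271.89)
-1215/J + 0/176 = -1215/2447/9 + 0/176 = -1215*9/2447 + 0*(1/176) = -10935/2447 + 0 = -10935/2447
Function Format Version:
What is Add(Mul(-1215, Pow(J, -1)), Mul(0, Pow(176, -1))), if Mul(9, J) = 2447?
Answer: Rational(-10935, 2447) ≈ -4.4687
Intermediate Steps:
J = Rational(2447, 9) (J = Mul(Rational(1, 9), 2447) = Rational(2447, 9) ≈ 271.89)
Add(Mul(-1215, Pow(J, -1)), Mul(0, Pow(176, -1))) = Add(Mul(-1215, Pow(Rational(2447, 9), -1)), Mul(0, Pow(176, -1))) = Add(Mul(-1215, Rational(9, 2447)), Mul(0, Rational(1, 176))) = Add(Rational(-10935, 2447), 0) = Rational(-10935, 2447)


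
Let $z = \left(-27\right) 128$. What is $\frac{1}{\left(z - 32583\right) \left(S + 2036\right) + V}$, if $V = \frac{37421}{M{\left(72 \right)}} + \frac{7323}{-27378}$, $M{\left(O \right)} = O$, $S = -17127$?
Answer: $\frac{36504}{19853250459379} \approx 1.8387 \cdot 10^{-9}$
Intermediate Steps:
$z = -3456$
$V = \frac{18962683}{36504}$ ($V = \frac{37421}{72} + \frac{7323}{-27378} = 37421 \cdot \frac{1}{72} + 7323 \left(- \frac{1}{27378}\right) = \frac{37421}{72} - \frac{2441}{9126} = \frac{18962683}{36504} \approx 519.47$)
$\frac{1}{\left(z - 32583\right) \left(S + 2036\right) + V} = \frac{1}{\left(-3456 - 32583\right) \left(-17127 + 2036\right) + \frac{18962683}{36504}} = \frac{1}{\left(-36039\right) \left(-15091\right) + \frac{18962683}{36504}} = \frac{1}{543864549 + \frac{18962683}{36504}} = \frac{1}{\frac{19853250459379}{36504}} = \frac{36504}{19853250459379}$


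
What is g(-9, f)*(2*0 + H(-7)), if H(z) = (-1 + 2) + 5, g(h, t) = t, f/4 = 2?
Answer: 48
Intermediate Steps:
f = 8 (f = 4*2 = 8)
H(z) = 6 (H(z) = 1 + 5 = 6)
g(-9, f)*(2*0 + H(-7)) = 8*(2*0 + 6) = 8*(0 + 6) = 8*6 = 48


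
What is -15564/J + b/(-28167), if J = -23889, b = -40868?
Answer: 471562280/224293821 ≈ 2.1024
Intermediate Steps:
-15564/J + b/(-28167) = -15564/(-23889) - 40868/(-28167) = -15564*(-1/23889) - 40868*(-1/28167) = 5188/7963 + 40868/28167 = 471562280/224293821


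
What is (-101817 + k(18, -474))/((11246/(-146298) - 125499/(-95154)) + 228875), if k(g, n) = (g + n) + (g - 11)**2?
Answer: -237173989519968/531024920072053 ≈ -0.44663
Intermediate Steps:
k(g, n) = g + n + (-11 + g)**2 (k(g, n) = (g + n) + (-11 + g)**2 = g + n + (-11 + g)**2)
(-101817 + k(18, -474))/((11246/(-146298) - 125499/(-95154)) + 228875) = (-101817 + (18 - 474 + (-11 + 18)**2))/((11246/(-146298) - 125499/(-95154)) + 228875) = (-101817 + (18 - 474 + 7**2))/((11246*(-1/146298) - 125499*(-1/95154)) + 228875) = (-101817 + (18 - 474 + 49))/((-5623/73149 + 41833/31718) + 228875) = (-101817 - 407)/(2881691803/2320139982 + 228875) = -102224/531024920072053/2320139982 = -102224*2320139982/531024920072053 = -237173989519968/531024920072053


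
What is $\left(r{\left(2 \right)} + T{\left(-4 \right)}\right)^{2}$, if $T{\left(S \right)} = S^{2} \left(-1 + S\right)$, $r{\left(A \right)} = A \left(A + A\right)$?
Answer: $5184$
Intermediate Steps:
$r{\left(A \right)} = 2 A^{2}$ ($r{\left(A \right)} = A 2 A = 2 A^{2}$)
$\left(r{\left(2 \right)} + T{\left(-4 \right)}\right)^{2} = \left(2 \cdot 2^{2} + \left(-4\right)^{2} \left(-1 - 4\right)\right)^{2} = \left(2 \cdot 4 + 16 \left(-5\right)\right)^{2} = \left(8 - 80\right)^{2} = \left(-72\right)^{2} = 5184$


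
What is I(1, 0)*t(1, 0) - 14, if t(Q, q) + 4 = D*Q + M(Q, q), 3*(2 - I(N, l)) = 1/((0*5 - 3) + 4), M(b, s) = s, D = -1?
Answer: -67/3 ≈ -22.333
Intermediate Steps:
I(N, l) = 5/3 (I(N, l) = 2 - 1/(3*((0*5 - 3) + 4)) = 2 - 1/(3*((0 - 3) + 4)) = 2 - 1/(3*(-3 + 4)) = 2 - ⅓/1 = 2 - ⅓*1 = 2 - ⅓ = 5/3)
t(Q, q) = -4 + q - Q (t(Q, q) = -4 + (-Q + q) = -4 + (q - Q) = -4 + q - Q)
I(1, 0)*t(1, 0) - 14 = 5*(-4 + 0 - 1*1)/3 - 14 = 5*(-4 + 0 - 1)/3 - 14 = (5/3)*(-5) - 14 = -25/3 - 14 = -67/3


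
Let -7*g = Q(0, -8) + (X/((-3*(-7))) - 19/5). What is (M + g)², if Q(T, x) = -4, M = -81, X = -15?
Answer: 382085209/60025 ≈ 6365.4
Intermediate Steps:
g = 298/245 (g = -(-4 + (-15/((-3*(-7))) - 19/5))/7 = -(-4 + (-15/21 - 19*⅕))/7 = -(-4 + (-15*1/21 - 19/5))/7 = -(-4 + (-5/7 - 19/5))/7 = -(-4 - 158/35)/7 = -⅐*(-298/35) = 298/245 ≈ 1.2163)
(M + g)² = (-81 + 298/245)² = (-19547/245)² = 382085209/60025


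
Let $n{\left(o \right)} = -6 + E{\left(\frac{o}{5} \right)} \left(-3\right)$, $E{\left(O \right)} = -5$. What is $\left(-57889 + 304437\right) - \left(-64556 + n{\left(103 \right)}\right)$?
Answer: $311095$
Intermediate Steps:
$n{\left(o \right)} = 9$ ($n{\left(o \right)} = -6 - -15 = -6 + 15 = 9$)
$\left(-57889 + 304437\right) - \left(-64556 + n{\left(103 \right)}\right) = \left(-57889 + 304437\right) + \left(64556 - 9\right) = 246548 + \left(64556 - 9\right) = 246548 + 64547 = 311095$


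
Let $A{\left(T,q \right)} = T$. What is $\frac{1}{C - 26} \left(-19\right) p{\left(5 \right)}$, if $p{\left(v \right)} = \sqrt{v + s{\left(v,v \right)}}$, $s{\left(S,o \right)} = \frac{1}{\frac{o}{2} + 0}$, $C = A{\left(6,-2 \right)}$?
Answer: $\frac{57 \sqrt{15}}{100} \approx 2.2076$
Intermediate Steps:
$C = 6$
$s{\left(S,o \right)} = \frac{2}{o}$ ($s{\left(S,o \right)} = \frac{1}{o \frac{1}{2} + 0} = \frac{1}{\frac{o}{2} + 0} = \frac{1}{\frac{1}{2} o} = \frac{2}{o}$)
$p{\left(v \right)} = \sqrt{v + \frac{2}{v}}$
$\frac{1}{C - 26} \left(-19\right) p{\left(5 \right)} = \frac{1}{6 - 26} \left(-19\right) \sqrt{5 + \frac{2}{5}} = \frac{1}{-20} \left(-19\right) \sqrt{5 + 2 \cdot \frac{1}{5}} = \left(- \frac{1}{20}\right) \left(-19\right) \sqrt{5 + \frac{2}{5}} = \frac{19 \sqrt{\frac{27}{5}}}{20} = \frac{19 \frac{3 \sqrt{15}}{5}}{20} = \frac{57 \sqrt{15}}{100}$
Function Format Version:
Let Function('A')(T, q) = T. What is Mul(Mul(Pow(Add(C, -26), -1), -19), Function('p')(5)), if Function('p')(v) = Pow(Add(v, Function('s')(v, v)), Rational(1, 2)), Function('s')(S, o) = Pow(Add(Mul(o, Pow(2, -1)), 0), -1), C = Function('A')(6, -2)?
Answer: Mul(Rational(57, 100), Pow(15, Rational(1, 2))) ≈ 2.2076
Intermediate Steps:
C = 6
Function('s')(S, o) = Mul(2, Pow(o, -1)) (Function('s')(S, o) = Pow(Add(Mul(o, Rational(1, 2)), 0), -1) = Pow(Add(Mul(Rational(1, 2), o), 0), -1) = Pow(Mul(Rational(1, 2), o), -1) = Mul(2, Pow(o, -1)))
Function('p')(v) = Pow(Add(v, Mul(2, Pow(v, -1))), Rational(1, 2))
Mul(Mul(Pow(Add(C, -26), -1), -19), Function('p')(5)) = Mul(Mul(Pow(Add(6, -26), -1), -19), Pow(Add(5, Mul(2, Pow(5, -1))), Rational(1, 2))) = Mul(Mul(Pow(-20, -1), -19), Pow(Add(5, Mul(2, Rational(1, 5))), Rational(1, 2))) = Mul(Mul(Rational(-1, 20), -19), Pow(Add(5, Rational(2, 5)), Rational(1, 2))) = Mul(Rational(19, 20), Pow(Rational(27, 5), Rational(1, 2))) = Mul(Rational(19, 20), Mul(Rational(3, 5), Pow(15, Rational(1, 2)))) = Mul(Rational(57, 100), Pow(15, Rational(1, 2)))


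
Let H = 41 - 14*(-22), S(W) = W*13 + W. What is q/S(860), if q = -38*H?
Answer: -6631/6020 ≈ -1.1015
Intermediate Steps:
S(W) = 14*W (S(W) = 13*W + W = 14*W)
H = 349 (H = 41 + 308 = 349)
q = -13262 (q = -38*349 = -13262)
q/S(860) = -13262/(14*860) = -13262/12040 = -13262*1/12040 = -6631/6020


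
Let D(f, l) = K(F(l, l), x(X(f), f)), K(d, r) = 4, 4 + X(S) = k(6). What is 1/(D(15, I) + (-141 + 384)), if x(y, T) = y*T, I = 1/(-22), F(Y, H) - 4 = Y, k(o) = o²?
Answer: 1/247 ≈ 0.0040486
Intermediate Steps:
X(S) = 32 (X(S) = -4 + 6² = -4 + 36 = 32)
F(Y, H) = 4 + Y
I = -1/22 ≈ -0.045455
x(y, T) = T*y
D(f, l) = 4
1/(D(15, I) + (-141 + 384)) = 1/(4 + (-141 + 384)) = 1/(4 + 243) = 1/247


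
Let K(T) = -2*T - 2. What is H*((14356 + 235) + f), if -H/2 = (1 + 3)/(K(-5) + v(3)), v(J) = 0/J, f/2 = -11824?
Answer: 9057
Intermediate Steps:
f = -23648 (f = 2*(-11824) = -23648)
v(J) = 0
K(T) = -2 - 2*T
H = -1 (H = -2*(1 + 3)/((-2 - 2*(-5)) + 0) = -8/((-2 + 10) + 0) = -8/(8 + 0) = -8/8 = -2*½ = -1)
H*((14356 + 235) + f) = -((14356 + 235) - 23648) = -(14591 - 23648) = -1*(-9057) = 9057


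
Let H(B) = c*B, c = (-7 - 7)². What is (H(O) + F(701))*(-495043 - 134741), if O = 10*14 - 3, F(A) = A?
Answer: -17352438552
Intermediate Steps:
O = 137 (O = 140 - 3 = 137)
c = 196 (c = (-14)² = 196)
H(B) = 196*B
(H(O) + F(701))*(-495043 - 134741) = (196*137 + 701)*(-495043 - 134741) = (26852 + 701)*(-629784) = 27553*(-629784) = -17352438552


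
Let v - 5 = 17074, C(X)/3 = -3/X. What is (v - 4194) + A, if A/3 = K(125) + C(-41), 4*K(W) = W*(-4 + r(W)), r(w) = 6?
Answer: 1071999/82 ≈ 13073.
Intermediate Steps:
C(X) = -9/X (C(X) = 3*(-3/X) = -9/X)
v = 17079 (v = 5 + 17074 = 17079)
K(W) = W/2 (K(W) = (W*(-4 + 6))/4 = (W*2)/4 = (2*W)/4 = W/2)
A = 15429/82 (A = 3*((½)*125 - 9/(-41)) = 3*(125/2 - 9*(-1/41)) = 3*(125/2 + 9/41) = 3*(5143/82) = 15429/82 ≈ 188.16)
(v - 4194) + A = (17079 - 4194) + 15429/82 = 12885 + 15429/82 = 1071999/82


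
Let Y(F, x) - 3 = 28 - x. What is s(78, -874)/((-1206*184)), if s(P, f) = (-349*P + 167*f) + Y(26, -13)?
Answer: 3607/4623 ≈ 0.78023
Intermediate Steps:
Y(F, x) = 31 - x (Y(F, x) = 3 + (28 - x) = 31 - x)
s(P, f) = 44 - 349*P + 167*f (s(P, f) = (-349*P + 167*f) + (31 - 1*(-13)) = (-349*P + 167*f) + (31 + 13) = (-349*P + 167*f) + 44 = 44 - 349*P + 167*f)
s(78, -874)/((-1206*184)) = (44 - 349*78 + 167*(-874))/((-1206*184)) = (44 - 27222 - 145958)/(-221904) = -173136*(-1/221904) = 3607/4623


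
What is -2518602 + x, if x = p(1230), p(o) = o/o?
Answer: -2518601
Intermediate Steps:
p(o) = 1
x = 1
-2518602 + x = -2518602 + 1 = -2518601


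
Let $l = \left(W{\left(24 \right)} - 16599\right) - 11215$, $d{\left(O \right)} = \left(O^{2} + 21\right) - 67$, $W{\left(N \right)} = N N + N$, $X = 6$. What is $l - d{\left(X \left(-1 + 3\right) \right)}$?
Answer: $-27312$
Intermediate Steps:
$W{\left(N \right)} = N + N^{2}$ ($W{\left(N \right)} = N^{2} + N = N + N^{2}$)
$d{\left(O \right)} = -46 + O^{2}$ ($d{\left(O \right)} = \left(21 + O^{2}\right) - 67 = -46 + O^{2}$)
$l = -27214$ ($l = \left(24 \left(1 + 24\right) - 16599\right) - 11215 = \left(24 \cdot 25 - 16599\right) - 11215 = \left(600 - 16599\right) - 11215 = -15999 - 11215 = -27214$)
$l - d{\left(X \left(-1 + 3\right) \right)} = -27214 - \left(-46 + \left(6 \left(-1 + 3\right)\right)^{2}\right) = -27214 - \left(-46 + \left(6 \cdot 2\right)^{2}\right) = -27214 - \left(-46 + 12^{2}\right) = -27214 - \left(-46 + 144\right) = -27214 - 98 = -27312$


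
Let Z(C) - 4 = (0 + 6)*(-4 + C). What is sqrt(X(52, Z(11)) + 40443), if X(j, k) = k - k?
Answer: sqrt(40443) ≈ 201.10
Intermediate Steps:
Z(C) = -20 + 6*C (Z(C) = 4 + (0 + 6)*(-4 + C) = 4 + 6*(-4 + C) = 4 + (-24 + 6*C) = -20 + 6*C)
X(j, k) = 0
sqrt(X(52, Z(11)) + 40443) = sqrt(0 + 40443) = sqrt(40443)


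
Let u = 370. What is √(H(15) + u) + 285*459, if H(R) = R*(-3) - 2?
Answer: 130815 + √323 ≈ 1.3083e+5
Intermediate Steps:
H(R) = -2 - 3*R (H(R) = -3*R - 2 = -2 - 3*R)
√(H(15) + u) + 285*459 = √((-2 - 3*15) + 370) + 285*459 = √((-2 - 45) + 370) + 130815 = √(-47 + 370) + 130815 = √323 + 130815 = 130815 + √323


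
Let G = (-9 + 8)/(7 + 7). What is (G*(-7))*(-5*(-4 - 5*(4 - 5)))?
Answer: -5/2 ≈ -2.5000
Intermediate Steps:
G = -1/14 ≈ -0.071429
(G*(-7))*(-5*(-4 - 5*(4 - 5))) = (-1/14*(-7))*(-5*(-4 - 5*(4 - 5))) = (-5*(-4 - 5*(-1)))/2 = (-5*(-4 + 5))/2 = (-5*1)/2 = (1/2)*(-5) = -5/2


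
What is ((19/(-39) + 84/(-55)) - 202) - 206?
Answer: -879481/2145 ≈ -410.01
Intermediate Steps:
((19/(-39) + 84/(-55)) - 202) - 206 = ((19*(-1/39) + 84*(-1/55)) - 202) - 206 = ((-19/39 - 84/55) - 202) - 206 = (-4321/2145 - 202) - 206 = -437611/2145 - 206 = -879481/2145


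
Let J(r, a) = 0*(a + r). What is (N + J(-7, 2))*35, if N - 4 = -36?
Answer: -1120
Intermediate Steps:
N = -32 (N = 4 - 36 = -32)
J(r, a) = 0
(N + J(-7, 2))*35 = (-32 + 0)*35 = -32*35 = -1120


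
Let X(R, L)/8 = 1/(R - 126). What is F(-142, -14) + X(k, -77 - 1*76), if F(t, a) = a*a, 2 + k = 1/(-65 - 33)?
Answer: 2458036/12545 ≈ 195.94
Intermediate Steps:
k = -197/98 (k = -2 + 1/(-65 - 33) = -2 + 1/(-98) = -2 - 1/98 = -197/98 ≈ -2.0102)
F(t, a) = a²
X(R, L) = 8/(-126 + R) (X(R, L) = 8/(R - 126) = 8/(-126 + R))
F(-142, -14) + X(k, -77 - 1*76) = (-14)² + 8/(-126 - 197/98) = 196 + 8/(-12545/98) = 196 + 8*(-98/12545) = 196 - 784/12545 = 2458036/12545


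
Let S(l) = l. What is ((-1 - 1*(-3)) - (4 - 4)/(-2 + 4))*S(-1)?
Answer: -2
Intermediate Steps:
((-1 - 1*(-3)) - (4 - 4)/(-2 + 4))*S(-1) = ((-1 - 1*(-3)) - (4 - 4)/(-2 + 4))*(-1) = ((-1 + 3) - 0/2)*(-1) = (2 - 0/2)*(-1) = (2 - 1*0)*(-1) = (2 + 0)*(-1) = 2*(-1) = -2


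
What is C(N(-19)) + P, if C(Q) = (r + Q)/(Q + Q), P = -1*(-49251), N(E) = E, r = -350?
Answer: 1871907/38 ≈ 49261.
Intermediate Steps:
P = 49251
C(Q) = (-350 + Q)/(2*Q) (C(Q) = (-350 + Q)/(Q + Q) = (-350 + Q)/((2*Q)) = (-350 + Q)*(1/(2*Q)) = (-350 + Q)/(2*Q))
C(N(-19)) + P = (½)*(-350 - 19)/(-19) + 49251 = (½)*(-1/19)*(-369) + 49251 = 369/38 + 49251 = 1871907/38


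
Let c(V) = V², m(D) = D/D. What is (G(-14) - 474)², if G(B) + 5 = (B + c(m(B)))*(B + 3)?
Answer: 112896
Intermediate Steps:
m(D) = 1
G(B) = -5 + (1 + B)*(3 + B) (G(B) = -5 + (B + 1²)*(B + 3) = -5 + (B + 1)*(3 + B) = -5 + (1 + B)*(3 + B))
(G(-14) - 474)² = ((-2 + (-14)² + 4*(-14)) - 474)² = ((-2 + 196 - 56) - 474)² = (138 - 474)² = (-336)² = 112896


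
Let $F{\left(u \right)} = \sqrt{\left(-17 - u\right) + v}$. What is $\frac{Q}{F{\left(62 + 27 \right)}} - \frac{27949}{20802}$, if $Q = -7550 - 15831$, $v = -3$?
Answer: $- \frac{27949}{20802} + \frac{23381 i \sqrt{109}}{109} \approx -1.3436 + 2239.5 i$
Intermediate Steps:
$Q = -23381$
$F{\left(u \right)} = \sqrt{-20 - u}$ ($F{\left(u \right)} = \sqrt{\left(-17 - u\right) - 3} = \sqrt{-20 - u}$)
$\frac{Q}{F{\left(62 + 27 \right)}} - \frac{27949}{20802} = - \frac{23381}{\sqrt{-20 - \left(62 + 27\right)}} - \frac{27949}{20802} = - \frac{23381}{\sqrt{-20 - 89}} - \frac{27949}{20802} = - \frac{23381}{\sqrt{-109}} - \frac{27949}{20802} = - \frac{23381}{i \sqrt{109}} - \frac{27949}{20802} = - 23381 \left(- \frac{i \sqrt{109}}{109}\right) - \frac{27949}{20802} = \frac{23381 i \sqrt{109}}{109} - \frac{27949}{20802} = - \frac{27949}{20802} + \frac{23381 i \sqrt{109}}{109}$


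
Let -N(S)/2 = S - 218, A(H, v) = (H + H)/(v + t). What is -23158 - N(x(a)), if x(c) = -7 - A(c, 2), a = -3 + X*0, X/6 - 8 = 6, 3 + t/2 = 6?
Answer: -47213/2 ≈ -23607.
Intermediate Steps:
t = 6 (t = -6 + 2*6 = -6 + 12 = 6)
X = 84 (X = 48 + 6*6 = 48 + 36 = 84)
A(H, v) = 2*H/(6 + v) (A(H, v) = (H + H)/(v + 6) = (2*H)/(6 + v) = 2*H/(6 + v))
a = -3 (a = -3 + 84*0 = -3 + 0 = -3)
x(c) = -7 - c/4 (x(c) = -7 - 2*c/(6 + 2) = -7 - 2*c/8 = -7 - c/4)
N(S) = 436 - 2*S (N(S) = -2*(S - 218) = -2*(-218 + S) = 436 - 2*S)
-23158 - N(x(a)) = -23158 - (436 - 2*(-7 - ¼*(-3))) = -23158 - (436 - 2*(-7 + ¾)) = -23158 - (436 - 2*(-25/4)) = -23158 - (436 + 25/2) = -23158 - 1*897/2 = -23158 - 897/2 = -47213/2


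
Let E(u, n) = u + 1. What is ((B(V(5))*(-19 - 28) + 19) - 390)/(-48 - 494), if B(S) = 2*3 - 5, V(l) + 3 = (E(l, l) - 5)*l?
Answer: 209/271 ≈ 0.77122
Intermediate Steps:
E(u, n) = 1 + u
V(l) = -3 + l*(-4 + l) (V(l) = -3 + ((1 + l) - 5)*l = -3 + (-4 + l)*l = -3 + l*(-4 + l))
B(S) = 1 (B(S) = 6 - 5 = 1)
((B(V(5))*(-19 - 28) + 19) - 390)/(-48 - 494) = ((1*(-19 - 28) + 19) - 390)/(-48 - 494) = ((1*(-47) + 19) - 390)/(-542) = ((-47 + 19) - 390)*(-1/542) = (-28 - 390)*(-1/542) = -418*(-1/542) = 209/271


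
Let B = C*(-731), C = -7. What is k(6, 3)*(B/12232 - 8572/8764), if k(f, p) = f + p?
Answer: -135016461/26800312 ≈ -5.0379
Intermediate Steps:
B = 5117 (B = -7*(-731) = 5117)
k(6, 3)*(B/12232 - 8572/8764) = (6 + 3)*(5117/12232 - 8572/8764) = 9*(5117*(1/12232) - 8572*1/8764) = 9*(5117/12232 - 2143/2191) = 9*(-15001829/26800312) = -135016461/26800312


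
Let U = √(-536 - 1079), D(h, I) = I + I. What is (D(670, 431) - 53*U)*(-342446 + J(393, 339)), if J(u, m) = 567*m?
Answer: -129500846 + 7962349*I*√1615 ≈ -1.295e+8 + 3.1998e+8*I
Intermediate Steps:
D(h, I) = 2*I
U = I*√1615 (U = √(-1615) = I*√1615 ≈ 40.187*I)
(D(670, 431) - 53*U)*(-342446 + J(393, 339)) = (2*431 - 53*I*√1615)*(-342446 + 567*339) = (862 - 53*I*√1615)*(-342446 + 192213) = (862 - 53*I*√1615)*(-150233) = -129500846 + 7962349*I*√1615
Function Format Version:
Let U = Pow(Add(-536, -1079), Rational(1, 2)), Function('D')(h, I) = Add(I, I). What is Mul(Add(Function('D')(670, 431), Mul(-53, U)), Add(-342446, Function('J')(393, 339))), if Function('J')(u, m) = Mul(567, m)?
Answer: Add(-129500846, Mul(7962349, I, Pow(1615, Rational(1, 2)))) ≈ Add(-1.2950e+8, Mul(3.1998e+8, I))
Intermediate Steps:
Function('D')(h, I) = Mul(2, I)
U = Mul(I, Pow(1615, Rational(1, 2))) (U = Pow(-1615, Rational(1, 2)) = Mul(I, Pow(1615, Rational(1, 2))) ≈ Mul(40.187, I))
Mul(Add(Function('D')(670, 431), Mul(-53, U)), Add(-342446, Function('J')(393, 339))) = Mul(Add(Mul(2, 431), Mul(-53, Mul(I, Pow(1615, Rational(1, 2))))), Add(-342446, Mul(567, 339))) = Mul(Add(862, Mul(-53, I, Pow(1615, Rational(1, 2)))), Add(-342446, 192213)) = Mul(Add(862, Mul(-53, I, Pow(1615, Rational(1, 2)))), -150233) = Add(-129500846, Mul(7962349, I, Pow(1615, Rational(1, 2))))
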